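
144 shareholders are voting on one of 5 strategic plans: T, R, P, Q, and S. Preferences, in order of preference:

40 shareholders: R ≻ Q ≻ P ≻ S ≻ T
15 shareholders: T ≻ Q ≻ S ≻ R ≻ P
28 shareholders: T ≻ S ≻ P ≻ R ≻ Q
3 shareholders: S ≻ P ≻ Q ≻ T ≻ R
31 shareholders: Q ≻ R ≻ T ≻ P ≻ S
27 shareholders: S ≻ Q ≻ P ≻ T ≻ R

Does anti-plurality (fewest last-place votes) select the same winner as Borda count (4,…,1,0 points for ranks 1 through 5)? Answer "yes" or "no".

no

Anti-plurality — last-place votes: T 40, R 30, P 15, Q 28, S 31. Winner: P.
Borda — scores: T 264, R 296, P 230, Q 376, S 274. Winner: Q.
The two methods disagree.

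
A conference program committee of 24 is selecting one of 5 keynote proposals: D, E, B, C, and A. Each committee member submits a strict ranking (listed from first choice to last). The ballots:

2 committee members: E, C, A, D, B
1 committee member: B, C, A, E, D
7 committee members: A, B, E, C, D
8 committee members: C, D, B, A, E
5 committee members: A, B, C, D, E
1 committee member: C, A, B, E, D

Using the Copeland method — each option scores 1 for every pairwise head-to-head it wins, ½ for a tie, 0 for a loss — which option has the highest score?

A

D: beats E; loses to B, C, and A → score 1.
E: loses to D, B, C, and A → score 0.
B: beats D, E, and C; loses to A → score 3.
C: beats D and E; ties A; loses to B → score 2.5.
A: beats D, E, and B; ties C → score 3.5.
A has the best pairwise record.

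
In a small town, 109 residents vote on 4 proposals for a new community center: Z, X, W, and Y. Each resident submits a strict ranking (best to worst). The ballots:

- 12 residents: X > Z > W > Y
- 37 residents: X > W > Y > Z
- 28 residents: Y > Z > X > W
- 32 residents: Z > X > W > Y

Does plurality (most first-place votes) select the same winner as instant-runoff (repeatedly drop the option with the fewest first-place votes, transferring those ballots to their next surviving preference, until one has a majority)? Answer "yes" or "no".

Plurality — first-place votes: Z 32, X 49, W 0, Y 28. Winner: X.
Instant-runoff — R1 Z 32, X 49, W 0, Y 28 (W out); R2 Z 32, X 49, Y 28 (Y out); R3 Z 60, X 49 (Z winner). Winner: Z.
The two methods disagree.

no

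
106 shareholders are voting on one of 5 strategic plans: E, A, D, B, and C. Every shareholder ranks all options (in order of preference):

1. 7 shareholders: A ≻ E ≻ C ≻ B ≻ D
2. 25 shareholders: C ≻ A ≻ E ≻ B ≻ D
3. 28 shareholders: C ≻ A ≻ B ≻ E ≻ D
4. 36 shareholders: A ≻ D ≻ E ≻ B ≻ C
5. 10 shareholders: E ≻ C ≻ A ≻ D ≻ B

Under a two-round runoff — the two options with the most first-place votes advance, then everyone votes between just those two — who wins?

Round 1 first-place votes: E 10, A 43, D 0, B 0, C 53.
C and A advance.
Runoff: C is preferred to A by 63 voters; A by 43.
C wins the runoff.

C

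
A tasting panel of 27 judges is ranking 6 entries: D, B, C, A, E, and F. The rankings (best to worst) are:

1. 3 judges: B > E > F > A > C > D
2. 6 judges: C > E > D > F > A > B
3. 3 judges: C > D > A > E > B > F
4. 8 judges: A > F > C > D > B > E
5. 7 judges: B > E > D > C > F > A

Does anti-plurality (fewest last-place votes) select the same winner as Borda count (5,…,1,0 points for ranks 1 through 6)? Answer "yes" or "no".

Anti-plurality — last-place votes: D 3, B 6, C 0, A 7, E 8, F 3. Winner: C.
Borda — scores: D 67, B 61, C 86, A 61, E 70, F 60. Winner: C.
The two methods agree.

yes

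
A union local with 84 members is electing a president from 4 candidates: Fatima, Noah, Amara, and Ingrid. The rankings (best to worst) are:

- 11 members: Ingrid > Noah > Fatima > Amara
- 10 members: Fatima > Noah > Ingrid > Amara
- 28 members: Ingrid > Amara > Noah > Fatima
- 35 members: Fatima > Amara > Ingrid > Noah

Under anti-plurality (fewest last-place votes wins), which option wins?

Ingrid

Last-place votes: Fatima 28, Noah 35, Amara 21, Ingrid 0.
Ingrid is ranked last by the fewest voters, so Ingrid wins.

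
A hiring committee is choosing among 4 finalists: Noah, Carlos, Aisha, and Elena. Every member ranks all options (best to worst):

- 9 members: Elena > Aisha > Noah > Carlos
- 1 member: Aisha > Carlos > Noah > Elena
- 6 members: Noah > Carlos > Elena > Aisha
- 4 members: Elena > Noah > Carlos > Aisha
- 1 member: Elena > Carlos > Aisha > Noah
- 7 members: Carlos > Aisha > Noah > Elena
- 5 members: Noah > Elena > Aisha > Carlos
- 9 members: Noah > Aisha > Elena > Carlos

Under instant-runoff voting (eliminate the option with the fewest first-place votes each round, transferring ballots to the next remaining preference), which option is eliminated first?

Aisha

Round 1: Noah 20, Carlos 7, Aisha 1, Elena 14. Eliminate Aisha.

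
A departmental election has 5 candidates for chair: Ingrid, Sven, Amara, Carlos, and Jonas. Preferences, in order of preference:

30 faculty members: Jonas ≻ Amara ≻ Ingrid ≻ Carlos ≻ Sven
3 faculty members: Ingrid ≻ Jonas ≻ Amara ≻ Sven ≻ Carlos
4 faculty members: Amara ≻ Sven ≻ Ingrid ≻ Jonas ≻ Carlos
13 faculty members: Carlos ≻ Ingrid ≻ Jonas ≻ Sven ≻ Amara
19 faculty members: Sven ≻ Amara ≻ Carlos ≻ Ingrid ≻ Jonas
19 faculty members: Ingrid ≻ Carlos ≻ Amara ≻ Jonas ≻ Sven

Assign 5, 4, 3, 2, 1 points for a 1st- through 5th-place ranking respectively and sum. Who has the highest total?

Ingrid: 30·3 + 3·5 + 4·3 + 13·4 + 19·2 + 19·5 = 302
Sven: 30·1 + 3·2 + 4·4 + 13·2 + 19·5 + 19·1 = 192
Amara: 30·4 + 3·3 + 4·5 + 13·1 + 19·4 + 19·3 = 295
Carlos: 30·2 + 3·1 + 4·1 + 13·5 + 19·3 + 19·4 = 265
Jonas: 30·5 + 3·4 + 4·2 + 13·3 + 19·1 + 19·2 = 266
Ingrid has the highest Borda score (302).

Ingrid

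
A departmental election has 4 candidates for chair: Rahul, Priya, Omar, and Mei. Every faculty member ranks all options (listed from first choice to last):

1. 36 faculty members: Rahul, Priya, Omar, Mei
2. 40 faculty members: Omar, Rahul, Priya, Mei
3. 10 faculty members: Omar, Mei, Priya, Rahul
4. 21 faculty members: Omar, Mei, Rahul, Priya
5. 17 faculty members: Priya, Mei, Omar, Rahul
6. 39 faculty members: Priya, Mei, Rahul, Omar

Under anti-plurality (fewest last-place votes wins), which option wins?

Priya

Last-place votes: Rahul 27, Priya 21, Omar 39, Mei 76.
Priya is ranked last by the fewest voters, so Priya wins.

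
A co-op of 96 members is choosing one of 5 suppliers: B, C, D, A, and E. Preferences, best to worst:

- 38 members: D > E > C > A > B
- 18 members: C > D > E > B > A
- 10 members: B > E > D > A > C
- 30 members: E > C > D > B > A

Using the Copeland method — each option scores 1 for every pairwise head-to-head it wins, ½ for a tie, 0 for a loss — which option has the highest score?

B: beats A; loses to C, D, and E → score 1.
C: beats B and A; ties D; loses to E → score 2.5.
D: beats B, A, and E; ties C → score 3.5.
A: loses to B, C, D, and E → score 0.
E: beats B, C, and A; loses to D → score 3.
D has the best pairwise record.

D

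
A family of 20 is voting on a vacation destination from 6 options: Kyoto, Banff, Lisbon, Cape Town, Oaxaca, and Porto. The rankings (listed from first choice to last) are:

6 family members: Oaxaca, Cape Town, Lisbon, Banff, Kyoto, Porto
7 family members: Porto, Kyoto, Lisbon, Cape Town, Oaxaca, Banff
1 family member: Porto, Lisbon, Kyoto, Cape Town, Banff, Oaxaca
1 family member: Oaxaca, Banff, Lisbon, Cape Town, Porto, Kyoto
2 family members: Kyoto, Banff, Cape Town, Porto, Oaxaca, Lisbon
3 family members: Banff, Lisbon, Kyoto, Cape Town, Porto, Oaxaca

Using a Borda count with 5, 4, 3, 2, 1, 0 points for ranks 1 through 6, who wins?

Kyoto: 6·1 + 7·4 + 1·3 + 1·0 + 2·5 + 3·3 = 56
Banff: 6·2 + 7·0 + 1·1 + 1·4 + 2·4 + 3·5 = 40
Lisbon: 6·3 + 7·3 + 1·4 + 1·3 + 2·0 + 3·4 = 58
Cape Town: 6·4 + 7·2 + 1·2 + 1·2 + 2·3 + 3·2 = 54
Oaxaca: 6·5 + 7·1 + 1·0 + 1·5 + 2·1 + 3·0 = 44
Porto: 6·0 + 7·5 + 1·5 + 1·1 + 2·2 + 3·1 = 48
Lisbon has the highest Borda score (58).

Lisbon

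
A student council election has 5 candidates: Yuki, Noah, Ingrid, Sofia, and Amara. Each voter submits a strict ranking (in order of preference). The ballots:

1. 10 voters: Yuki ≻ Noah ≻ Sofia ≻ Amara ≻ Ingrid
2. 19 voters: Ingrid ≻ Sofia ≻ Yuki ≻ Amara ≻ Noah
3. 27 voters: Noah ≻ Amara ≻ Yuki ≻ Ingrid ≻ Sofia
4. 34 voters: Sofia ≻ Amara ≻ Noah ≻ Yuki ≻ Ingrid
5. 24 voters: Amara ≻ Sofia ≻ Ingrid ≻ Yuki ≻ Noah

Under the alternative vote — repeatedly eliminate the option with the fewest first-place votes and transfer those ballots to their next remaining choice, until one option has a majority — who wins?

Round 1: Yuki 10, Noah 27, Ingrid 19, Sofia 34, Amara 24. Eliminate Yuki.
Round 2: Noah 37, Ingrid 19, Sofia 34, Amara 24. Eliminate Ingrid.
Round 3: Noah 37, Sofia 53, Amara 24. Eliminate Amara.
Round 4: Noah 37, Sofia 77. Sofia has a majority.

Sofia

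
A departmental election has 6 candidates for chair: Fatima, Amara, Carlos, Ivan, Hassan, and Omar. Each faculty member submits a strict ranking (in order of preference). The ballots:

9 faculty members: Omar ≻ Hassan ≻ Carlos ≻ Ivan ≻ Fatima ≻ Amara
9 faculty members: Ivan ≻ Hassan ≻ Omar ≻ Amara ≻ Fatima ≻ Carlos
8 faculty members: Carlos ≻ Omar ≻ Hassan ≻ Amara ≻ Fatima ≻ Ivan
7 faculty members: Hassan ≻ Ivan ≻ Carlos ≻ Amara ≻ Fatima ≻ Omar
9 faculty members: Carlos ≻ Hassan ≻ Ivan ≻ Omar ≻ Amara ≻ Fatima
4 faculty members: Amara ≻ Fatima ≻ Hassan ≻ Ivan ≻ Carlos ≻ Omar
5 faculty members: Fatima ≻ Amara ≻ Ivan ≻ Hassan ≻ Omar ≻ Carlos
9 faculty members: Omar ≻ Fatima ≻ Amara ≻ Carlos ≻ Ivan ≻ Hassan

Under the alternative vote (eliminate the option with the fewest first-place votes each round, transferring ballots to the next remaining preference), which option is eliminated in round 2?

Hassan

Round 1: Fatima 5, Amara 4, Carlos 17, Ivan 9, Hassan 7, Omar 18. Eliminate Amara.
Round 2: Fatima 9, Carlos 17, Ivan 9, Hassan 7, Omar 18. Eliminate Hassan.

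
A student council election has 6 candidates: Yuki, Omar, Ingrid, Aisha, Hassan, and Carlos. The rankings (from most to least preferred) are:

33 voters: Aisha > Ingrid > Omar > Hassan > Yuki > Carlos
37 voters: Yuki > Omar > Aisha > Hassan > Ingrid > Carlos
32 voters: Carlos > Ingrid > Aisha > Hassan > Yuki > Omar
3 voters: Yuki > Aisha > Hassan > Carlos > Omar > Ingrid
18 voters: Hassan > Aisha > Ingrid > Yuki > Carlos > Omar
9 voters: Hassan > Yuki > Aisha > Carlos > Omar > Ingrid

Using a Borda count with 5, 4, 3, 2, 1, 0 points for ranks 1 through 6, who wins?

Aisha

Yuki: 33·1 + 37·5 + 32·1 + 3·5 + 18·2 + 9·4 = 337
Omar: 33·3 + 37·4 + 32·0 + 3·1 + 18·0 + 9·1 = 259
Ingrid: 33·4 + 37·1 + 32·4 + 3·0 + 18·3 + 9·0 = 351
Aisha: 33·5 + 37·3 + 32·3 + 3·4 + 18·4 + 9·3 = 483
Hassan: 33·2 + 37·2 + 32·2 + 3·3 + 18·5 + 9·5 = 348
Carlos: 33·0 + 37·0 + 32·5 + 3·2 + 18·1 + 9·2 = 202
Aisha has the highest Borda score (483).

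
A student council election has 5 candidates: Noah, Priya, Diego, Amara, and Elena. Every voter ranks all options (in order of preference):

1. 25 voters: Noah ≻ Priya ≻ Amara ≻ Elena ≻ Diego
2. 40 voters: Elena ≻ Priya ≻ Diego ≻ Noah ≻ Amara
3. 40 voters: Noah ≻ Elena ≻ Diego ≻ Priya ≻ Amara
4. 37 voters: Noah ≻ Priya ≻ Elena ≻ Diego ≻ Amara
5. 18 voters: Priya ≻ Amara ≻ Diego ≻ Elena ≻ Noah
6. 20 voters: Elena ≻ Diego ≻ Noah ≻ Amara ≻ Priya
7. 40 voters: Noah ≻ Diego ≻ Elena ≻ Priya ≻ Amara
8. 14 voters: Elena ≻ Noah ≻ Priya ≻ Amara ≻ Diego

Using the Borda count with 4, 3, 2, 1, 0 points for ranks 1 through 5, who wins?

Noah

Noah: 25·4 + 40·1 + 40·4 + 37·4 + 18·0 + 20·2 + 40·4 + 14·3 = 690
Priya: 25·3 + 40·3 + 40·1 + 37·3 + 18·4 + 20·0 + 40·1 + 14·2 = 486
Diego: 25·0 + 40·2 + 40·2 + 37·1 + 18·2 + 20·3 + 40·3 + 14·0 = 413
Amara: 25·2 + 40·0 + 40·0 + 37·0 + 18·3 + 20·1 + 40·0 + 14·1 = 138
Elena: 25·1 + 40·4 + 40·3 + 37·2 + 18·1 + 20·4 + 40·2 + 14·4 = 613
Noah has the highest Borda score (690).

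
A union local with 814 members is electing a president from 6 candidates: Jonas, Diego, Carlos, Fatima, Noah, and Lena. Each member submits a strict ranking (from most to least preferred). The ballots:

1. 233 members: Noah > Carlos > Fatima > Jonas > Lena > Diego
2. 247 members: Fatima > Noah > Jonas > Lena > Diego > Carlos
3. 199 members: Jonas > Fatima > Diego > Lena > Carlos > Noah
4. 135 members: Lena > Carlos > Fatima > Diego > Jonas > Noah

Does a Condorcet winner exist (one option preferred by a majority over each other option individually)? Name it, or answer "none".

Fatima vs Jonas: 615–199 for Fatima.
Fatima vs Diego: 814–0 for Fatima.
Fatima vs Carlos: 446–368 for Fatima.
Fatima vs Noah: 581–233 for Fatima.
Fatima vs Lena: 679–135 for Fatima.
Fatima beats every other option head-to-head.

Fatima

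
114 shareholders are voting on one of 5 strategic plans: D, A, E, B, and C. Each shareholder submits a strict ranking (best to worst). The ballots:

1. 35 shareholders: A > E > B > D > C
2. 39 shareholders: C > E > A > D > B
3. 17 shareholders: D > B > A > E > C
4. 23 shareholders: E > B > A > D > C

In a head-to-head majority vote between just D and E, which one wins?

Voters preferring D to E: 17; preferring E to D: 97.
E wins the head-to-head.

E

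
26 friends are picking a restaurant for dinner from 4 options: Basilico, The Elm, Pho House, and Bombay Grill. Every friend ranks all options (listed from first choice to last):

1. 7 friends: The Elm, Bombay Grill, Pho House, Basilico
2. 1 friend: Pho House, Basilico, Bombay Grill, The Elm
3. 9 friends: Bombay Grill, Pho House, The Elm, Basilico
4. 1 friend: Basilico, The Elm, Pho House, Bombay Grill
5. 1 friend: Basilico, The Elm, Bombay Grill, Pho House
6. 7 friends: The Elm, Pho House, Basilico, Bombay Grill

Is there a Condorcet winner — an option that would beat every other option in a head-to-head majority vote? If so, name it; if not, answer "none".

The Elm

The Elm vs Basilico: 23–3 for The Elm.
The Elm vs Pho House: 16–10 for The Elm.
The Elm vs Bombay Grill: 16–10 for The Elm.
The Elm beats every other option head-to-head.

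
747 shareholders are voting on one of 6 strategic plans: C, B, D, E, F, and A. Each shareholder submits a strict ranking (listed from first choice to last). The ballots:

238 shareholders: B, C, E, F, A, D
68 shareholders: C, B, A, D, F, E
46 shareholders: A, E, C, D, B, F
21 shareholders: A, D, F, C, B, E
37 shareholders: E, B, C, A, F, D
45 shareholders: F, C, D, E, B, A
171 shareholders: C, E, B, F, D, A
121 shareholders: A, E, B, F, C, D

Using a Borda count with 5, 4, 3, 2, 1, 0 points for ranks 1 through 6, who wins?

C

C: 238·4 + 68·5 + 46·3 + 21·2 + 37·3 + 45·4 + 171·5 + 121·1 = 2739
B: 238·5 + 68·4 + 46·1 + 21·1 + 37·4 + 45·1 + 171·3 + 121·3 = 2598
D: 238·0 + 68·2 + 46·2 + 21·4 + 37·0 + 45·3 + 171·1 + 121·0 = 618
E: 238·3 + 68·0 + 46·4 + 21·0 + 37·5 + 45·2 + 171·4 + 121·4 = 2341
F: 238·2 + 68·1 + 46·0 + 21·3 + 37·1 + 45·5 + 171·2 + 121·2 = 1453
A: 238·1 + 68·3 + 46·5 + 21·5 + 37·2 + 45·0 + 171·0 + 121·5 = 1456
C has the highest Borda score (2739).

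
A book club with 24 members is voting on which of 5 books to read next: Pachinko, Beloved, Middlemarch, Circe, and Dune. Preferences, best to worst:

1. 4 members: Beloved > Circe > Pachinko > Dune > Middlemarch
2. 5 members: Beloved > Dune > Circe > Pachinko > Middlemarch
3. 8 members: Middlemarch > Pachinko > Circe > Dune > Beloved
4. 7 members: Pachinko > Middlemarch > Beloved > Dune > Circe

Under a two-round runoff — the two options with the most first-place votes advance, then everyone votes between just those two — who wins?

Round 1 first-place votes: Pachinko 7, Beloved 9, Middlemarch 8, Circe 0, Dune 0.
Beloved and Middlemarch advance.
Runoff: Beloved is preferred to Middlemarch by 9 voters; Middlemarch by 15.
Middlemarch wins the runoff.

Middlemarch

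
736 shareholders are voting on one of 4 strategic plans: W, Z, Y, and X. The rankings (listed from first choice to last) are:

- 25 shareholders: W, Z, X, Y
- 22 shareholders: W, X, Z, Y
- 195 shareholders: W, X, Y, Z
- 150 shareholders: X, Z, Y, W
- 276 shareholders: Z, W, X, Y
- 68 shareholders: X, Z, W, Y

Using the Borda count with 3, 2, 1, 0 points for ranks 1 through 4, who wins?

W: 25·3 + 22·3 + 195·3 + 150·0 + 276·2 + 68·1 = 1346
Z: 25·2 + 22·1 + 195·0 + 150·2 + 276·3 + 68·2 = 1336
Y: 25·0 + 22·0 + 195·1 + 150·1 + 276·0 + 68·0 = 345
X: 25·1 + 22·2 + 195·2 + 150·3 + 276·1 + 68·3 = 1389
X has the highest Borda score (1389).

X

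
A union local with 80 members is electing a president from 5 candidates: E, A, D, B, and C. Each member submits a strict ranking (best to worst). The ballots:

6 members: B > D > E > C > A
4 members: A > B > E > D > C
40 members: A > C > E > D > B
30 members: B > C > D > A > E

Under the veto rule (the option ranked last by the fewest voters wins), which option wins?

Last-place votes: E 30, A 6, D 0, B 40, C 4.
D is ranked last by the fewest voters, so D wins.

D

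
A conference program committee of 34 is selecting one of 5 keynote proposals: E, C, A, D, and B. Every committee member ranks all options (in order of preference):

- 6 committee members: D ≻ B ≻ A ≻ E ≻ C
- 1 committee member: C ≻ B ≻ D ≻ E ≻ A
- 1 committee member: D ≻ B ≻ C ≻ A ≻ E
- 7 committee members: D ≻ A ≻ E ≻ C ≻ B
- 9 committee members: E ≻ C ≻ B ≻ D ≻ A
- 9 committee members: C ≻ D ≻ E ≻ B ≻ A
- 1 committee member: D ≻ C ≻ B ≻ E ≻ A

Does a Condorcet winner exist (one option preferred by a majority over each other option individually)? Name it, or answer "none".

none

Checking pairwise contests:
D beats E 25–9.
E beats C 22–12.
E beats A 20–14.
C beats D 19–15.
E beats B 25–9.
Every option loses at least one head-to-head, so there is no Condorcet winner.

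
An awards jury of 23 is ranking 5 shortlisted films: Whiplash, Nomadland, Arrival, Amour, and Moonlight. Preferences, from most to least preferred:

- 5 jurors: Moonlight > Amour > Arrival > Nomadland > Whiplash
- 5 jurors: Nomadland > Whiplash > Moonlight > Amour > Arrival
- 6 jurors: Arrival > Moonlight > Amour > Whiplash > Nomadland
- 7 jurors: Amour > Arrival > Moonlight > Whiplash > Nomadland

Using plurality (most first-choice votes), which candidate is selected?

Amour

First-place votes: Whiplash 0, Nomadland 5, Arrival 6, Amour 7, Moonlight 5.
Amour has the most first-place votes.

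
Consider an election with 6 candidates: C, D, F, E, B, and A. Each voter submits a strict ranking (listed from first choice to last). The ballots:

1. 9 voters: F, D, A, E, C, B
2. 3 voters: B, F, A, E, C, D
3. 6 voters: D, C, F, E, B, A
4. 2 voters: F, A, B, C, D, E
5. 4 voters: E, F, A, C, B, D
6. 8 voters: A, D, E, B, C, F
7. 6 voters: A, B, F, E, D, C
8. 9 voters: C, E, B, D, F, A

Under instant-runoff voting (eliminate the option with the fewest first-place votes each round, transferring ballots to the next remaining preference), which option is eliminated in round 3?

D

Round 1: C 9, D 6, F 11, E 4, B 3, A 14. Eliminate B.
Round 2: C 9, D 6, F 14, E 4, A 14. Eliminate E.
Round 3: C 9, D 6, F 18, A 14. Eliminate D.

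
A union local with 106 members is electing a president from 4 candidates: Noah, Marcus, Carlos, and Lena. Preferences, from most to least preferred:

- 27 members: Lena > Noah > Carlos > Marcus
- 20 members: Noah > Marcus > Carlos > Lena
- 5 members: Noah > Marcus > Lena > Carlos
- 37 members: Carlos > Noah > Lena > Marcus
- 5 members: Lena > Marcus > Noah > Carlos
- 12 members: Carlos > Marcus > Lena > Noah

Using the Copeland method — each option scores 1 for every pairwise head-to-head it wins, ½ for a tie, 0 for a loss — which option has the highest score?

Noah: beats Marcus, Carlos, and Lena → score 3.
Marcus: loses to Noah, Carlos, and Lena → score 0.
Carlos: beats Marcus and Lena; loses to Noah → score 2.
Lena: beats Marcus; loses to Noah and Carlos → score 1.
Noah has the best pairwise record.

Noah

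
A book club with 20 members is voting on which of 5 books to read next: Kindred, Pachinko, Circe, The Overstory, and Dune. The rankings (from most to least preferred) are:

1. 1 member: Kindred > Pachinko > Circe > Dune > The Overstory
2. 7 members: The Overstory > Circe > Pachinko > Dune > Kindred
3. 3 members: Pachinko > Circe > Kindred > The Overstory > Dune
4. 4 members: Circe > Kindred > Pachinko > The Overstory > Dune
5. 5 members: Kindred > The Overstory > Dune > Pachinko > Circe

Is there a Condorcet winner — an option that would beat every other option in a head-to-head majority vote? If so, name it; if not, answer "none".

Checking pairwise contests:
Circe beats Kindred 14–6.
Circe beats Pachinko 11–9.
The Overstory beats Circe 12–8.
Kindred beats The Overstory 13–7.
Kindred beats Dune 13–7.
Every option loses at least one head-to-head, so there is no Condorcet winner.

none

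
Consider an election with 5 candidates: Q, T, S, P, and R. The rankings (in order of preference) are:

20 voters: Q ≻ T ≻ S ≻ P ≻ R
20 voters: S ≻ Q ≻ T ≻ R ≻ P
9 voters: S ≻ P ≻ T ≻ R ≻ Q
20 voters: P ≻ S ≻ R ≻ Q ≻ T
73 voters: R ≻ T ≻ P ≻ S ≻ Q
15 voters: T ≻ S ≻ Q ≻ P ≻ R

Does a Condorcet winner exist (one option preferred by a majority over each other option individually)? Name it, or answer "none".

none

Checking pairwise contests:
T beats Q 97–60.
R beats T 93–64.
T beats S 108–49.
T beats P 128–29.
S beats R 84–73.
Every option loses at least one head-to-head, so there is no Condorcet winner.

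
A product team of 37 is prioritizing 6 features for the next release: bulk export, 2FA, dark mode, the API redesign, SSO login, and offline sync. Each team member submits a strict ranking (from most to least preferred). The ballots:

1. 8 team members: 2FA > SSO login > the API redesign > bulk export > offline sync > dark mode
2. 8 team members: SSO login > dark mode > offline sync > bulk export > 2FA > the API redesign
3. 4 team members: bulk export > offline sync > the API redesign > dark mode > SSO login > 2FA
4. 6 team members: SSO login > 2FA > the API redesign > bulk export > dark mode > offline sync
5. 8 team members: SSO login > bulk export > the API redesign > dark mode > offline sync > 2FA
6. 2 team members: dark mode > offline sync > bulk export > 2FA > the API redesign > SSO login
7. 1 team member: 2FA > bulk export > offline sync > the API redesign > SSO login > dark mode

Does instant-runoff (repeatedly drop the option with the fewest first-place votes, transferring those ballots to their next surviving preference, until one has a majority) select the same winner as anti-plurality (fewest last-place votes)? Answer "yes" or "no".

Instant-runoff — R1 bulk export 4, 2FA 9, dark mode 2, the API redesign 0, SSO login 22, offline sync 0 (SSO login winner). Winner: SSO login.
Anti-plurality — last-place votes: bulk export 0, 2FA 12, dark mode 9, the API redesign 8, SSO login 2, offline sync 6. Winner: bulk export.
The two methods disagree.

no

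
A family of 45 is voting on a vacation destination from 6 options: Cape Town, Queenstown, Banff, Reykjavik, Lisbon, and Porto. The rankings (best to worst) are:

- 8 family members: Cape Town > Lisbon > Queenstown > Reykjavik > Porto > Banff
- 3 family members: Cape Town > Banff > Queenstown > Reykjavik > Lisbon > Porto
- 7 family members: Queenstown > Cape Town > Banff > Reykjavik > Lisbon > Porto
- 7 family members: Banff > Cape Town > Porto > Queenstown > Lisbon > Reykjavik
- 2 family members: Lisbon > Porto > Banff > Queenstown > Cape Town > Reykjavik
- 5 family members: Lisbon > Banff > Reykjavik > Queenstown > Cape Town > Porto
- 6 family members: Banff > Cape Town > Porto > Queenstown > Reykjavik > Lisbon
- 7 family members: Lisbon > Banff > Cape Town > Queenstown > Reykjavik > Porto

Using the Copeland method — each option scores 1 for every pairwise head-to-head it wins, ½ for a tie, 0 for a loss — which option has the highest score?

Cape Town: beats Queenstown, Reykjavik, Lisbon, and Porto; loses to Banff → score 4.
Queenstown: beats Reykjavik, Lisbon, and Porto; loses to Cape Town and Banff → score 3.
Banff: beats Cape Town, Queenstown, Reykjavik, Lisbon, and Porto → score 5.
Reykjavik: beats Porto; loses to Cape Town, Queenstown, Banff, and Lisbon → score 1.
Lisbon: beats Reykjavik and Porto; loses to Cape Town, Queenstown, and Banff → score 2.
Porto: loses to Cape Town, Queenstown, Banff, Reykjavik, and Lisbon → score 0.
Banff has the best pairwise record.

Banff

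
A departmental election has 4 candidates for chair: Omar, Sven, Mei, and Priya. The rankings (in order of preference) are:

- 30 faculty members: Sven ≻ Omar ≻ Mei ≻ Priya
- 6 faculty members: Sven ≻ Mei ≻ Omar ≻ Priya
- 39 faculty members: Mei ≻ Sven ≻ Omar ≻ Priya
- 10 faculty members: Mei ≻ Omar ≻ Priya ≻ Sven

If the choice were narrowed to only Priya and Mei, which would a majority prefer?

Mei

Voters preferring Priya to Mei: 0; preferring Mei to Priya: 85.
Mei wins the head-to-head.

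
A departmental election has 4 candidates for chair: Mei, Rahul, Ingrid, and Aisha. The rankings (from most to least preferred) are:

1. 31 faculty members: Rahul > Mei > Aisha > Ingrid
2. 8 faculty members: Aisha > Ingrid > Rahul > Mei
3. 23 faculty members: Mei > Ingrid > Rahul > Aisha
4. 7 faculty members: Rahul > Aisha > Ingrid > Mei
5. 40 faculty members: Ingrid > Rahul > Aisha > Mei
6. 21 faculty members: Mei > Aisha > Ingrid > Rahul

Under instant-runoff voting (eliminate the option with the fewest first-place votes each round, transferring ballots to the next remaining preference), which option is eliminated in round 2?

Rahul

Round 1: Mei 44, Rahul 38, Ingrid 40, Aisha 8. Eliminate Aisha.
Round 2: Mei 44, Rahul 38, Ingrid 48. Eliminate Rahul.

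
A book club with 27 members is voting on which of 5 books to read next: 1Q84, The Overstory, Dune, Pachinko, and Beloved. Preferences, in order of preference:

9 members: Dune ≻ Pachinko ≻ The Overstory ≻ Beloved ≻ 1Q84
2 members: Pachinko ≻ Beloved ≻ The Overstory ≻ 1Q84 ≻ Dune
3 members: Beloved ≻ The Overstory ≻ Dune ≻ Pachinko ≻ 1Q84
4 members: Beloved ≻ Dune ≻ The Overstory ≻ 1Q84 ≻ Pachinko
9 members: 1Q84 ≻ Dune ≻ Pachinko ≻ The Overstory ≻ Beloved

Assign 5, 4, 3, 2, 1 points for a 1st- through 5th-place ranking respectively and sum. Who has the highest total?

1Q84: 9·1 + 2·2 + 3·1 + 4·2 + 9·5 = 69
The Overstory: 9·3 + 2·3 + 3·4 + 4·3 + 9·2 = 75
Dune: 9·5 + 2·1 + 3·3 + 4·4 + 9·4 = 108
Pachinko: 9·4 + 2·5 + 3·2 + 4·1 + 9·3 = 83
Beloved: 9·2 + 2·4 + 3·5 + 4·5 + 9·1 = 70
Dune has the highest Borda score (108).

Dune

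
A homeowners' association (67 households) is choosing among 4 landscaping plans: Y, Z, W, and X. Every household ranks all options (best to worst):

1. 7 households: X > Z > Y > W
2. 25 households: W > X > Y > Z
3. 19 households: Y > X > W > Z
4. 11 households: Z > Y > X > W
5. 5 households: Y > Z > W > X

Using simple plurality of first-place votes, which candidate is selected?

First-place votes: Y 24, Z 11, W 25, X 7.
W has the most first-place votes.

W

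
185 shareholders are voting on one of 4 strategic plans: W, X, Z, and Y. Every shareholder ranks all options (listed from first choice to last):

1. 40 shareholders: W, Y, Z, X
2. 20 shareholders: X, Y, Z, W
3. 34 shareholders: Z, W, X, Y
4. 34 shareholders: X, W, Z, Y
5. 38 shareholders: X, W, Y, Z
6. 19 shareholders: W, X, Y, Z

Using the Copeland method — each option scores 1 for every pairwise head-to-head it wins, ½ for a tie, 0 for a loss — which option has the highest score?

W: beats X, Z, and Y → score 3.
X: beats Z and Y; loses to W → score 2.
Z: loses to W, X, and Y → score 0.
Y: beats Z; loses to W and X → score 1.
W has the best pairwise record.

W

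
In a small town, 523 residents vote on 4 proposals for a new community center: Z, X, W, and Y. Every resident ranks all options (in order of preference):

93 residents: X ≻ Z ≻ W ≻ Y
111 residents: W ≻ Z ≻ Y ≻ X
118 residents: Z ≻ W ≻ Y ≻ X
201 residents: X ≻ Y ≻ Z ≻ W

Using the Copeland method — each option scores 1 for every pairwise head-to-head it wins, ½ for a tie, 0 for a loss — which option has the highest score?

Z: beats W and Y; loses to X → score 2.
X: beats Z, W, and Y → score 3.
W: beats Y; loses to Z and X → score 1.
Y: loses to Z, X, and W → score 0.
X has the best pairwise record.

X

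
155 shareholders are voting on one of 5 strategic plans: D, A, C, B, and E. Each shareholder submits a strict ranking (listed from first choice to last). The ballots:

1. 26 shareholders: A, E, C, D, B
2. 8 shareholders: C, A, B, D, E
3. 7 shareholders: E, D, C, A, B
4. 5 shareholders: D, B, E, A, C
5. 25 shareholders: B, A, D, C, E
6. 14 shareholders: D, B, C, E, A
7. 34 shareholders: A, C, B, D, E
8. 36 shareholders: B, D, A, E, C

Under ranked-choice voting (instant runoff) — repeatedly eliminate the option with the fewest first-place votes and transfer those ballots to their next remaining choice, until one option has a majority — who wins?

Round 1: D 19, A 60, C 8, B 61, E 7. Eliminate E.
Round 2: D 26, A 60, C 8, B 61. Eliminate C.
Round 3: D 26, A 68, B 61. Eliminate D.
Round 4: A 75, B 80. B has a majority.

B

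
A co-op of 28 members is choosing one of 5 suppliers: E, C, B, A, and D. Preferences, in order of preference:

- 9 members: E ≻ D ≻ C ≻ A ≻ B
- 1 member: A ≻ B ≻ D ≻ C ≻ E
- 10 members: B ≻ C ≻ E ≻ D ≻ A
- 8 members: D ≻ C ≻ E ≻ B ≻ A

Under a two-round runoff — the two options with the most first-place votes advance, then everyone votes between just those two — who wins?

E

Round 1 first-place votes: E 9, C 0, B 10, A 1, D 8.
B and E advance.
Runoff: B is preferred to E by 11 voters; E by 17.
E wins the runoff.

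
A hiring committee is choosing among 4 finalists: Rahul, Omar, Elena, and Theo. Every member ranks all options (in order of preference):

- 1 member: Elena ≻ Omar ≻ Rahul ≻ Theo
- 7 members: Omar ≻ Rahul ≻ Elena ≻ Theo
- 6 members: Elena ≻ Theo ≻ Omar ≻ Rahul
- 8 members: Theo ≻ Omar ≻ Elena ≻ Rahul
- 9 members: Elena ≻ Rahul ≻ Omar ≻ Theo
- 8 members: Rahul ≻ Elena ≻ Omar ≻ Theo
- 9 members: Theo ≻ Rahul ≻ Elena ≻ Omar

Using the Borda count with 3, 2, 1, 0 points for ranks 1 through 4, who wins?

Elena

Rahul: 1·1 + 7·2 + 6·0 + 8·0 + 9·2 + 8·3 + 9·2 = 75
Omar: 1·2 + 7·3 + 6·1 + 8·2 + 9·1 + 8·1 + 9·0 = 62
Elena: 1·3 + 7·1 + 6·3 + 8·1 + 9·3 + 8·2 + 9·1 = 88
Theo: 1·0 + 7·0 + 6·2 + 8·3 + 9·0 + 8·0 + 9·3 = 63
Elena has the highest Borda score (88).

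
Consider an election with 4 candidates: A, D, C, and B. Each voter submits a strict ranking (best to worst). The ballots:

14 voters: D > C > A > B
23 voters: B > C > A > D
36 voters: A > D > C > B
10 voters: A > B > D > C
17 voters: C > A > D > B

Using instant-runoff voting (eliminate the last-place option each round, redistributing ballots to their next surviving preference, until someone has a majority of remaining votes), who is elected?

Round 1: A 46, D 14, C 17, B 23. Eliminate D.
Round 2: A 46, C 31, B 23. Eliminate B.
Round 3: A 46, C 54. C has a majority.

C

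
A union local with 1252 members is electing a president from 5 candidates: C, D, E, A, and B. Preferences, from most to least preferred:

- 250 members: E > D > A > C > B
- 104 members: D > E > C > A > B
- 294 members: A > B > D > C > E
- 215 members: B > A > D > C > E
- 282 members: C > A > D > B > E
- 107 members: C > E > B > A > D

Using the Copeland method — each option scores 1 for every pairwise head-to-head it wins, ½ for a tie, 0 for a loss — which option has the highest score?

C: beats E and B; loses to D and A → score 2.
D: beats C, E, and B; loses to A → score 3.
E: loses to C, D, A, and B → score 0.
A: beats C, D, E, and B → score 4.
B: beats E; loses to C, D, and A → score 1.
A has the best pairwise record.

A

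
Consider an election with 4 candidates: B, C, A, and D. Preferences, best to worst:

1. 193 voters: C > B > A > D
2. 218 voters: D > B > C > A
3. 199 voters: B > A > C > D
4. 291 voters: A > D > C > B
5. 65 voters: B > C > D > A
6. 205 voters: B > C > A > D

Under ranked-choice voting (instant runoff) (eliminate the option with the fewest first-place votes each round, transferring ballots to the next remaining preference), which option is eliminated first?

C

Round 1: B 469, C 193, A 291, D 218. Eliminate C.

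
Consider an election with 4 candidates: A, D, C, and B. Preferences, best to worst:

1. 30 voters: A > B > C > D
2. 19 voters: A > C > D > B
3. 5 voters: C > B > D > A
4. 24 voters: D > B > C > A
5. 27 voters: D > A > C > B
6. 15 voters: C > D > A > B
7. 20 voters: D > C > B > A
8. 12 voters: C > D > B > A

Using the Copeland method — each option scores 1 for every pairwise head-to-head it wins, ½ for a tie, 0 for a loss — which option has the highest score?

C

A: beats B; ties C; loses to D → score 1.5.
D: beats A and B; loses to C → score 2.
C: beats D and B; ties A → score 2.5.
B: loses to A, D, and C → score 0.
C has the best pairwise record.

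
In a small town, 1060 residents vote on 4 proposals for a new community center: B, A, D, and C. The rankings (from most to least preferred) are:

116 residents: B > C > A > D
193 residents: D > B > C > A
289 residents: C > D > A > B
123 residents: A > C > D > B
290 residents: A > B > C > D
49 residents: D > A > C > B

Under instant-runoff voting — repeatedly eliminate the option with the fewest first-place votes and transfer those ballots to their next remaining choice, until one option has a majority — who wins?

C

Round 1: B 116, A 413, D 242, C 289. Eliminate B.
Round 2: A 413, D 242, C 405. Eliminate D.
Round 3: A 462, C 598. C has a majority.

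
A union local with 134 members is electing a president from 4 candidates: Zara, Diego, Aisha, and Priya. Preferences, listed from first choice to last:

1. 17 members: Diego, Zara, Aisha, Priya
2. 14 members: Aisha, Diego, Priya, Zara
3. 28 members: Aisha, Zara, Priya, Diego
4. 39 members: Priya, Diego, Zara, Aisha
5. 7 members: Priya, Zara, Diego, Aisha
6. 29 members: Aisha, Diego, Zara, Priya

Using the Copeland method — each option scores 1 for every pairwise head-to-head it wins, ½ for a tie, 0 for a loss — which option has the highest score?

Aisha

Zara: beats Priya; loses to Diego and Aisha → score 1.
Diego: beats Zara; loses to Aisha and Priya → score 1.
Aisha: beats Zara, Diego, and Priya → score 3.
Priya: beats Diego; loses to Zara and Aisha → score 1.
Aisha has the best pairwise record.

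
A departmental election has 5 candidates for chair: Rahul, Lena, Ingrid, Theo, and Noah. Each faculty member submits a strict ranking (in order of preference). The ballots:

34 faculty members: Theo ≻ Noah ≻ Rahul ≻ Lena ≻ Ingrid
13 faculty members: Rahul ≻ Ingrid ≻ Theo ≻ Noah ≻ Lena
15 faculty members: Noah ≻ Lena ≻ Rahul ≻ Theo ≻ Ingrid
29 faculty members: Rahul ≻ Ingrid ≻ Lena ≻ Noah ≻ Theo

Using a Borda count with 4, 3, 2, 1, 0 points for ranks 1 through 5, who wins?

Rahul: 34·2 + 13·4 + 15·2 + 29·4 = 266
Lena: 34·1 + 13·0 + 15·3 + 29·2 = 137
Ingrid: 34·0 + 13·3 + 15·0 + 29·3 = 126
Theo: 34·4 + 13·2 + 15·1 + 29·0 = 177
Noah: 34·3 + 13·1 + 15·4 + 29·1 = 204
Rahul has the highest Borda score (266).

Rahul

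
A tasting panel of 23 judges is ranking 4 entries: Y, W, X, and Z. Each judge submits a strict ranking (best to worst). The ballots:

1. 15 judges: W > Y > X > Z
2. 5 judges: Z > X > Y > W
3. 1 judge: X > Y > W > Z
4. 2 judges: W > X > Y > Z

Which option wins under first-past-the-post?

First-place votes: Y 0, W 17, X 1, Z 5.
W has the most first-place votes.

W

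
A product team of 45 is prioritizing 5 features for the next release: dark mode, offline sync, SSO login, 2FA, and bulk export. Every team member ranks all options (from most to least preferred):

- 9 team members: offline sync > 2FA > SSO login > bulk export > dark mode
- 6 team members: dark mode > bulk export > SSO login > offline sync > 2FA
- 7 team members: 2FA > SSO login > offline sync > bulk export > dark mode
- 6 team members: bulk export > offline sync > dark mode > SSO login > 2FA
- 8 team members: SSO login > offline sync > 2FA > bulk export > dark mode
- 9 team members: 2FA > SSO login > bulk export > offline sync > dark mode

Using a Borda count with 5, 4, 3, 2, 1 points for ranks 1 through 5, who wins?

dark mode: 9·1 + 6·5 + 7·1 + 6·3 + 8·1 + 9·1 = 81
offline sync: 9·5 + 6·2 + 7·3 + 6·4 + 8·4 + 9·2 = 152
SSO login: 9·3 + 6·3 + 7·4 + 6·2 + 8·5 + 9·4 = 161
2FA: 9·4 + 6·1 + 7·5 + 6·1 + 8·3 + 9·5 = 152
bulk export: 9·2 + 6·4 + 7·2 + 6·5 + 8·2 + 9·3 = 129
SSO login has the highest Borda score (161).

SSO login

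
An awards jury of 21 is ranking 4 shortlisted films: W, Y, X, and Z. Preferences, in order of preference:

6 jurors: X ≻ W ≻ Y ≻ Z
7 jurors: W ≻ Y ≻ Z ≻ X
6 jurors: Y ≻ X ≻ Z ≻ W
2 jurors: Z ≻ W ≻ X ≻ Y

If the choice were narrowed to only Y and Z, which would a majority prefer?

Voters preferring Y to Z: 19; preferring Z to Y: 2.
Y wins the head-to-head.

Y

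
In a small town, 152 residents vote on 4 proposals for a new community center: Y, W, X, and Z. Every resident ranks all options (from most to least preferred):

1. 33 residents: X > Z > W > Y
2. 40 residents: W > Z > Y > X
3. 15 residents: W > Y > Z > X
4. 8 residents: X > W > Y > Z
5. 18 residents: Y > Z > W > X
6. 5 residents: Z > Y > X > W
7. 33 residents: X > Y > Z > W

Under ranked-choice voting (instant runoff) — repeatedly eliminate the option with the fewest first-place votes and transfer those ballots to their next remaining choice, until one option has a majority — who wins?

X

Round 1: Y 18, W 55, X 74, Z 5. Eliminate Z.
Round 2: Y 23, W 55, X 74. Eliminate Y.
Round 3: W 73, X 79. X has a majority.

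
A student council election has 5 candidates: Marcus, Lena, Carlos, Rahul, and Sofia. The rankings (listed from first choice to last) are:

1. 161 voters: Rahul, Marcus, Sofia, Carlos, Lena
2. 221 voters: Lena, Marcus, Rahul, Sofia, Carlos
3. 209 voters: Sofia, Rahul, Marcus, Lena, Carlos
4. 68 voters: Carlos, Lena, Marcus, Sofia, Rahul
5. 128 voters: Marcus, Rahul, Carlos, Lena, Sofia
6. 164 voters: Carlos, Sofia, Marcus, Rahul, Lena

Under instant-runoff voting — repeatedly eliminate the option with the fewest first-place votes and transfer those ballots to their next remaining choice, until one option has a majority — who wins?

Round 1: Marcus 128, Lena 221, Carlos 232, Rahul 161, Sofia 209. Eliminate Marcus.
Round 2: Lena 221, Carlos 232, Rahul 289, Sofia 209. Eliminate Sofia.
Round 3: Lena 221, Carlos 232, Rahul 498. Rahul has a majority.

Rahul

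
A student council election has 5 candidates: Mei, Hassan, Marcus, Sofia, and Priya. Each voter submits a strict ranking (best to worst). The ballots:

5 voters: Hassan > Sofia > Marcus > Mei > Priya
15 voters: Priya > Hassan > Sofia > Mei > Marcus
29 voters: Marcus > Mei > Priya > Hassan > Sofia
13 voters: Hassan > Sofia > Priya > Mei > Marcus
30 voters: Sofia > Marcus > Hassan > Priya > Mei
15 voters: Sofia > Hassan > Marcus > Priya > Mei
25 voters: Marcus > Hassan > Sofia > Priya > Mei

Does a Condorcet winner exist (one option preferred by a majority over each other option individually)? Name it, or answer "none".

Checking pairwise contests:
Hassan beats Mei 103–29.
Marcus beats Hassan 84–48.
Sofia beats Marcus 78–54.
Hassan beats Sofia 87–45.
Hassan beats Priya 88–44.
Every option loses at least one head-to-head, so there is no Condorcet winner.

none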